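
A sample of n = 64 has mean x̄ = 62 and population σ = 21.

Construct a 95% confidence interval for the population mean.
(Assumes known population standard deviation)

Answer: (56.8550, 67.1450)

Derivation:
Confidence level: 95%, α = 0.05
z_0.025 = 1.960
SE = σ/√n = 21/√64 = 2.6250
Margin of error = 1.960 × 2.6250 = 5.1450
CI: x̄ ± margin = 62 ± 5.1450
CI: (56.8550, 67.1450)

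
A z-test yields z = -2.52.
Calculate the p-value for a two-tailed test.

Answer: p-value ≈ 0.0117

Derivation:
For z = -2.52:
p = 2×P(Z > |-2.52|) = 2×(1 - Φ(2.52)) = 0.0117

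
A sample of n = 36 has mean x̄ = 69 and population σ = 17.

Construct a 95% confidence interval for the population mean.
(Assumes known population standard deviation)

Confidence level: 95%, α = 0.05
z_0.025 = 1.960
SE = σ/√n = 17/√36 = 2.8333
Margin of error = 1.960 × 2.8333 = 5.5533
CI: x̄ ± margin = 69 ± 5.5533
CI: (63.4467, 74.5533)

Answer: (63.4467, 74.5533)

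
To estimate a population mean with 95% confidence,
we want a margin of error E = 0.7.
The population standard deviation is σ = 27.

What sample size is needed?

z_0.025 = 1.960
n = (z×σ/E)² = (1.960×27/0.7)²
n = 5715.3600
Round up: n = 5716

Answer: n = 5716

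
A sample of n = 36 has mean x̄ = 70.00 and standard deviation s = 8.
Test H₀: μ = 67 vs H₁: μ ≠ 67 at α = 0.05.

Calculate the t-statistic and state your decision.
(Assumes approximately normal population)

df = n - 1 = 35
SE = s/√n = 8/√36 = 1.3333
t = (x̄ - μ₀)/SE = (70.00 - 67)/1.3333 = 2.2501
Critical value: t_{0.025,35} = ±2.030
p-value ≈ 0.0308
Decision: reject H₀

Answer: t = 2.2501, reject H₀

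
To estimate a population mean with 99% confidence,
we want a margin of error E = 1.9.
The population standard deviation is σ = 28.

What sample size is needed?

Answer: n = 1442

Derivation:
z_0.005 = 2.576
n = (z×σ/E)² = (2.576×28/1.9)²
n = 1441.1214
Round up: n = 1442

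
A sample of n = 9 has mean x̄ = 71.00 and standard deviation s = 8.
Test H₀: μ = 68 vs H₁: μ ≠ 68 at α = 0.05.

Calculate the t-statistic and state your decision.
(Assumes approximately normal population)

Answer: t = 1.1250, fail to reject H₀

Derivation:
df = n - 1 = 8
SE = s/√n = 8/√9 = 2.6667
t = (x̄ - μ₀)/SE = (71.00 - 68)/2.6667 = 1.1250
Critical value: t_{0.025,8} = ±2.306
p-value ≈ 0.2932
Decision: fail to reject H₀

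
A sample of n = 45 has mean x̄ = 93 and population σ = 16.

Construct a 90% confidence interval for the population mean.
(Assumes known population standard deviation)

Answer: (89.0765, 96.9235)

Derivation:
Confidence level: 90%, α = 0.1
z_0.05 = 1.645
SE = σ/√n = 16/√45 = 2.3851
Margin of error = 1.645 × 2.3851 = 3.9235
CI: x̄ ± margin = 93 ± 3.9235
CI: (89.0765, 96.9235)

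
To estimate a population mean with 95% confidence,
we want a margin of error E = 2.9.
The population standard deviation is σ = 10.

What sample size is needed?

Answer: n = 46

Derivation:
z_0.025 = 1.960
n = (z×σ/E)² = (1.960×10/2.9)²
n = 45.6790
Round up: n = 46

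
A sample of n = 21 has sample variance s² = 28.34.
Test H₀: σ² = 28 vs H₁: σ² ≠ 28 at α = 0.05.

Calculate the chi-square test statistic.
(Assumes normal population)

Answer: χ² = 20.2429, fail to reject H₀

Derivation:
df = n - 1 = 20
χ² = (n-1)s²/σ₀² = 20×28.34/28 = 20.2429
Critical values: χ²_{0.975,20} = 9.591, χ²_{0.025,20} = 34.170
Rejection region: χ² < 9.591 or χ² > 34.170
Decision: fail to reject H₀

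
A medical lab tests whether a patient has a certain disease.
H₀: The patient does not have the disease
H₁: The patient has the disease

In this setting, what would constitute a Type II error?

Type I error: rejecting H₀ when it is actually true (false positive).
Type II error: failing to reject H₀ when H₁ is actually true (false negative).

Answer: Failing to diagnose a patient who actually has the disease (false negative)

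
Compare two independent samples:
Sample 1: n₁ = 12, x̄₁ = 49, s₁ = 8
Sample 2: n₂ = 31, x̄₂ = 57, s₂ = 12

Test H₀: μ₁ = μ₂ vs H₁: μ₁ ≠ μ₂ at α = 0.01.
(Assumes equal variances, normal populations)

Answer: t = -2.1257, fail to reject H₀

Derivation:
Pooled variance: s²_p = [11×8² + 30×12²]/(41) = 122.5366
s_p = 11.0696
SE = s_p×√(1/n₁ + 1/n₂) = 11.0696×√(1/12 + 1/31) = 3.7635
t = (x̄₁ - x̄₂)/SE = (49 - 57)/3.7635 = -2.1257
df = 41, t-critical = ±2.701
Decision: fail to reject H₀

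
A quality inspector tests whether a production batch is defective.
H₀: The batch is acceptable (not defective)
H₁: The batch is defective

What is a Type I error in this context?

Type I error: rejecting H₀ when it is actually true (false positive).
Type II error: failing to reject H₀ when H₁ is actually true (false negative).

Answer: Rejecting an acceptable batch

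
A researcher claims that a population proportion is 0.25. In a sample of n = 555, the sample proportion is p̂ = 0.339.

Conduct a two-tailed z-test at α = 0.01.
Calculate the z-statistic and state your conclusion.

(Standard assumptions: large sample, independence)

H₀: p = 0.25, H₁: p ≠ 0.25
Standard error: SE = √(p₀(1-p₀)/n) = √(0.25×0.75/555) = 0.018380
z-statistic: z = (p̂ - p₀)/SE = (0.339 - 0.25)/0.018380 = 4.8422
Critical value: z_0.005 = ±2.576
p-value < 0.0001
Decision: reject H₀ at α = 0.01

Answer: z = 4.8422, reject H₀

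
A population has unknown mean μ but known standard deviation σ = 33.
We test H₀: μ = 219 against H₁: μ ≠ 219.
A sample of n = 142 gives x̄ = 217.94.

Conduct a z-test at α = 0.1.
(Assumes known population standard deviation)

Answer: z = -0.3828, fail to reject H₀

Derivation:
Standard error: SE = σ/√n = 33/√142 = 2.7693
z-statistic: z = (x̄ - μ₀)/SE = (217.94 - 219)/2.7693 = -0.3828
Critical value: ±1.645
p-value = 0.7019
Decision: fail to reject H₀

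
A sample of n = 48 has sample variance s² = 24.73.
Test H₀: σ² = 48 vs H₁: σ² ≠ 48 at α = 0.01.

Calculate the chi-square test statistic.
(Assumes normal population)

Answer: χ² = 24.2148, reject H₀

Derivation:
df = n - 1 = 47
χ² = (n-1)s²/σ₀² = 47×24.73/48 = 24.2148
Critical values: χ²_{0.995,47} = 25.775, χ²_{0.005,47} = 75.704
Rejection region: χ² < 25.775 or χ² > 75.704
Decision: reject H₀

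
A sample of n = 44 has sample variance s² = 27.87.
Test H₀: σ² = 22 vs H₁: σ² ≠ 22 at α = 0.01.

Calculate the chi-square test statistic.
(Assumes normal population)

df = n - 1 = 43
χ² = (n-1)s²/σ₀² = 43×27.87/22 = 54.4732
Critical values: χ²_{0.995,43} = 22.859, χ²_{0.005,43} = 70.616
Rejection region: χ² < 22.859 or χ² > 70.616
Decision: fail to reject H₀

Answer: χ² = 54.4732, fail to reject H₀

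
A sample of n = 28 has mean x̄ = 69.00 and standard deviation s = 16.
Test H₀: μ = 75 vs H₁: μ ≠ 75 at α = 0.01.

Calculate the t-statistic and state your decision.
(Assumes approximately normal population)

df = n - 1 = 27
SE = s/√n = 16/√28 = 3.0237
t = (x̄ - μ₀)/SE = (69.00 - 75)/3.0237 = -1.9843
Critical value: t_{0.005,27} = ±2.771
p-value ≈ 0.0575
Decision: fail to reject H₀

Answer: t = -1.9843, fail to reject H₀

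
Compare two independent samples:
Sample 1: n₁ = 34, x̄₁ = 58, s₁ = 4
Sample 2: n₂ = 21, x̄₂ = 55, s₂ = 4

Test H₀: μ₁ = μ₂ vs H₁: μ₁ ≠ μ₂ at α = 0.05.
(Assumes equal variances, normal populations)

Answer: t = 2.7022, reject H₀

Derivation:
Pooled variance: s²_p = [33×4² + 20×4²]/(53) = 16.0000
s_p = 4.0000
SE = s_p×√(1/n₁ + 1/n₂) = 4.0000×√(1/34 + 1/21) = 1.1102
t = (x̄₁ - x̄₂)/SE = (58 - 55)/1.1102 = 2.7022
df = 53, t-critical = ±2.006
Decision: reject H₀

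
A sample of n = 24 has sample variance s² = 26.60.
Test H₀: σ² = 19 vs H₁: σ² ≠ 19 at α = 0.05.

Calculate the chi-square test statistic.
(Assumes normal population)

df = n - 1 = 23
χ² = (n-1)s²/σ₀² = 23×26.60/19 = 32.2000
Critical values: χ²_{0.975,23} = 11.689, χ²_{0.025,23} = 38.076
Rejection region: χ² < 11.689 or χ² > 38.076
Decision: fail to reject H₀

Answer: χ² = 32.2000, fail to reject H₀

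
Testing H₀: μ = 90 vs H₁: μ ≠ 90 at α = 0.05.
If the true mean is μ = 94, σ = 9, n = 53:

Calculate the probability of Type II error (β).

Answer: β ≈ 0.1010

Derivation:
SE = σ/√n = 9/√53 = 1.2362
Critical values: μ₀ ± z_0.025×SE = 90 ± 1.960×1.2362
Acceptance region: (87.5770, 92.4230)
Under H₁ (μ = 94): z_high = (92.4230 - 94)/1.2362 = -1.2757, z_low = (87.5770 - 94)/1.2362 = -5.1958
β = P(not reject | H₁) = Φ(-1.2757) - Φ(-5.1958) ≈ 0.1010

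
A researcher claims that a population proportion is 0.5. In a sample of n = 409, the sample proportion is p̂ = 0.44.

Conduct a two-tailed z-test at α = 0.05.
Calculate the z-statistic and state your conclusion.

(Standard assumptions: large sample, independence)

H₀: p = 0.5, H₁: p ≠ 0.5
Standard error: SE = √(p₀(1-p₀)/n) = √(0.5×0.5/409) = 0.024723
z-statistic: z = (p̂ - p₀)/SE = (0.44 - 0.5)/0.024723 = -2.4269
Critical value: z_0.025 = ±1.960
p-value = 0.0152
Decision: reject H₀ at α = 0.05

Answer: z = -2.4269, reject H₀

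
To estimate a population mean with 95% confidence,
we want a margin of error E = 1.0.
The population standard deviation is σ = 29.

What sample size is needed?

Answer: n = 3231

Derivation:
z_0.025 = 1.960
n = (z×σ/E)² = (1.960×29/1.0)²
n = 3230.7856
Round up: n = 3231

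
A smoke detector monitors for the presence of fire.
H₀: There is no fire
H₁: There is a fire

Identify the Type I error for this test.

Answer: The alarm sounds when there is no fire (false alarm)

Derivation:
Type I error (α): Rejecting H₀ when H₀ is true
Type II error (β): Failing to reject H₀ when H₁ is true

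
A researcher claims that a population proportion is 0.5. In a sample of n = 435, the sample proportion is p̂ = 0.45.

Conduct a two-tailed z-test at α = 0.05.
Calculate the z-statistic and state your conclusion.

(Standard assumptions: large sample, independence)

Answer: z = -2.0857, reject H₀

Derivation:
H₀: p = 0.5, H₁: p ≠ 0.5
Standard error: SE = √(p₀(1-p₀)/n) = √(0.5×0.5/435) = 0.023973
z-statistic: z = (p̂ - p₀)/SE = (0.45 - 0.5)/0.023973 = -2.0857
Critical value: z_0.025 = ±1.960
p-value = 0.0370
Decision: reject H₀ at α = 0.05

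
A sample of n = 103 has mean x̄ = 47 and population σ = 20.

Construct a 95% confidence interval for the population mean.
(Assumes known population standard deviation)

Confidence level: 95%, α = 0.05
z_0.025 = 1.960
SE = σ/√n = 20/√103 = 1.9707
Margin of error = 1.960 × 1.9707 = 3.8626
CI: x̄ ± margin = 47 ± 3.8626
CI: (43.1374, 50.8626)

Answer: (43.1374, 50.8626)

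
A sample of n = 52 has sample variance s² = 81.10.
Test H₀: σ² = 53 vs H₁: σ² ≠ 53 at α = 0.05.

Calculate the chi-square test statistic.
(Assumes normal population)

df = n - 1 = 51
χ² = (n-1)s²/σ₀² = 51×81.10/53 = 78.0396
Critical values: χ²_{0.975,51} = 33.162, χ²_{0.025,51} = 72.616
Rejection region: χ² < 33.162 or χ² > 72.616
Decision: reject H₀

Answer: χ² = 78.0396, reject H₀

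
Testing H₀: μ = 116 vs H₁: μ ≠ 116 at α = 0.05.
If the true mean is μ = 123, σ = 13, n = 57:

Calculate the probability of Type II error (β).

Answer: β ≈ 0.0176

Derivation:
SE = σ/√n = 13/√57 = 1.7219
Critical values: μ₀ ± z_0.025×SE = 116 ± 1.960×1.7219
Acceptance region: (112.6251, 119.3749)
Under H₁ (μ = 123): z_high = (119.3749 - 123)/1.7219 = -2.1053, z_low = (112.6251 - 123)/1.7219 = -6.0253
β = P(not reject | H₁) = Φ(-2.1053) - Φ(-6.0253) ≈ 0.0176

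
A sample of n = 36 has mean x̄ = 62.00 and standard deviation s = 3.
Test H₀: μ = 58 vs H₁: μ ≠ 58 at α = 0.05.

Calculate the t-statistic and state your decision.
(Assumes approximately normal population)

Answer: t = 8.0000, reject H₀

Derivation:
df = n - 1 = 35
SE = s/√n = 3/√36 = 0.5000
t = (x̄ - μ₀)/SE = (62.00 - 58)/0.5000 = 8.0000
Critical value: t_{0.025,35} = ±2.030
p-value < 0.0001
Decision: reject H₀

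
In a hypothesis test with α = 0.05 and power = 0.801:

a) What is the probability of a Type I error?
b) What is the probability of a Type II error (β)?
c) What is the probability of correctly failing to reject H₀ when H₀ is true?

Answer: a) 0.05, b) 0.199, c) 0.95

Derivation:
a) Type I error probability = α = 0.05
b) Power = P(reject H₀ | H₁ true) = 1 - β = 0.801, so Type II error probability = β = 1 - Power = 0.199
c) P(fail to reject H₀ | H₀ true) = 1 - α = 0.95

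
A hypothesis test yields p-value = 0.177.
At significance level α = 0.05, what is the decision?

Compare p-value to α:
0.177 ≥ 0.05
Decision: fail to reject H₀

Answer: fail to reject H₀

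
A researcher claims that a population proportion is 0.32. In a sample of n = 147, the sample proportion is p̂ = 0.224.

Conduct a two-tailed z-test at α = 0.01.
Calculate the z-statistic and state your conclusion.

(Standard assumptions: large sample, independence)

H₀: p = 0.32, H₁: p ≠ 0.32
Standard error: SE = √(p₀(1-p₀)/n) = √(0.32×0.68/147) = 0.038474
z-statistic: z = (p̂ - p₀)/SE = (0.224 - 0.32)/0.038474 = -2.4952
Critical value: z_0.005 = ±2.576
p-value = 0.0126
Decision: fail to reject H₀ at α = 0.01

Answer: z = -2.4952, fail to reject H₀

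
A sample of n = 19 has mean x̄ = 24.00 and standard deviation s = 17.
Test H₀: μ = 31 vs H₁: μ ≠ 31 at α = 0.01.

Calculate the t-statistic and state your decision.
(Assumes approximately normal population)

Answer: t = -1.7948, fail to reject H₀

Derivation:
df = n - 1 = 18
SE = s/√n = 17/√19 = 3.9001
t = (x̄ - μ₀)/SE = (24.00 - 31)/3.9001 = -1.7948
Critical value: t_{0.005,18} = ±2.878
p-value ≈ 0.0895
Decision: fail to reject H₀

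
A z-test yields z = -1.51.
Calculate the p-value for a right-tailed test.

For z = -1.51:
p = P(Z > -1.51) = 1 - Φ(-1.51) = 0.9345

Answer: p-value ≈ 0.9345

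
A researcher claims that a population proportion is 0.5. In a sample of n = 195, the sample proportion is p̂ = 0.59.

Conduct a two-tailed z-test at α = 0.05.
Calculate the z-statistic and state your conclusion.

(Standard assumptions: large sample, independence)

Answer: z = 2.5135, reject H₀

Derivation:
H₀: p = 0.5, H₁: p ≠ 0.5
Standard error: SE = √(p₀(1-p₀)/n) = √(0.5×0.5/195) = 0.035806
z-statistic: z = (p̂ - p₀)/SE = (0.59 - 0.5)/0.035806 = 2.5135
Critical value: z_0.025 = ±1.960
p-value = 0.0120
Decision: reject H₀ at α = 0.05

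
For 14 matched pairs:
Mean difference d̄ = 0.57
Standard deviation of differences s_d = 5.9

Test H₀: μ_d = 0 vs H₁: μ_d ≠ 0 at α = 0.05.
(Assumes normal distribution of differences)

Answer: t = 0.3615, fail to reject H₀

Derivation:
df = n - 1 = 13
SE = s_d/√n = 5.9/√14 = 1.5768
t = d̄/SE = 0.57/1.5768 = 0.3615
Critical value: t_{0.025,13} = ±2.160
p-value ≈ 0.7235
Decision: fail to reject H₀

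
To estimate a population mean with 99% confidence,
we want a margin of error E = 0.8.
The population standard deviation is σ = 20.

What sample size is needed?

Answer: n = 4148

Derivation:
z_0.005 = 2.576
n = (z×σ/E)² = (2.576×20/0.8)²
n = 4147.3600
Round up: n = 4148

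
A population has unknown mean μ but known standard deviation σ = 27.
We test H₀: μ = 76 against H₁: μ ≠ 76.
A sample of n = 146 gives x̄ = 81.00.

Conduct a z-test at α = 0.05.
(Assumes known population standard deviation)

Standard error: SE = σ/√n = 27/√146 = 2.2345
z-statistic: z = (x̄ - μ₀)/SE = (81.00 - 76)/2.2345 = 2.2376
Critical value: ±1.960
p-value = 0.0252
Decision: reject H₀

Answer: z = 2.2376, reject H₀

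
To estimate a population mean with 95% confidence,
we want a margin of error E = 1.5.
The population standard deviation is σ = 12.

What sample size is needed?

z_0.025 = 1.960
n = (z×σ/E)² = (1.960×12/1.5)²
n = 245.8624
Round up: n = 246

Answer: n = 246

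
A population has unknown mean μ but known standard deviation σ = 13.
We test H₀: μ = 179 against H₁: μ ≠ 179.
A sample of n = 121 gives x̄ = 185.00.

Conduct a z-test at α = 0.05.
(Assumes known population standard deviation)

Standard error: SE = σ/√n = 13/√121 = 1.1818
z-statistic: z = (x̄ - μ₀)/SE = (185.00 - 179)/1.1818 = 5.0770
Critical value: ±1.960
p-value < 0.0001
Decision: reject H₀

Answer: z = 5.0770, reject H₀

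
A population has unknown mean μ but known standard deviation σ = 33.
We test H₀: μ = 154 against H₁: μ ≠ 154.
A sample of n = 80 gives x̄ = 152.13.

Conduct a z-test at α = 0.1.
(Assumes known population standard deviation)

Standard error: SE = σ/√n = 33/√80 = 3.6895
z-statistic: z = (x̄ - μ₀)/SE = (152.13 - 154)/3.6895 = -0.5068
Critical value: ±1.645
p-value = 0.6123
Decision: fail to reject H₀

Answer: z = -0.5068, fail to reject H₀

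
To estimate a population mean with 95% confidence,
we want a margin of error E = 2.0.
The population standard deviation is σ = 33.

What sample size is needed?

z_0.025 = 1.960
n = (z×σ/E)² = (1.960×33/2.0)²
n = 1045.8756
Round up: n = 1046

Answer: n = 1046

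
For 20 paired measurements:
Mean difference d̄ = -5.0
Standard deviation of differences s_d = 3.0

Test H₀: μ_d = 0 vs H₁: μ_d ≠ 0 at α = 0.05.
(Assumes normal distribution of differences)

Answer: t = -7.4538, reject H₀

Derivation:
df = n - 1 = 19
SE = s_d/√n = 3.0/√20 = 0.6708
t = d̄/SE = -5.0/0.6708 = -7.4538
Critical value: t_{0.025,19} = ±2.093
p-value < 0.0001
Decision: reject H₀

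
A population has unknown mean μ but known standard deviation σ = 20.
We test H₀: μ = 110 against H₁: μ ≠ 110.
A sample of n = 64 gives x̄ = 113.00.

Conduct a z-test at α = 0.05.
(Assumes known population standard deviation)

Standard error: SE = σ/√n = 20/√64 = 2.5000
z-statistic: z = (x̄ - μ₀)/SE = (113.00 - 110)/2.5000 = 1.2000
Critical value: ±1.960
p-value = 0.2301
Decision: fail to reject H₀

Answer: z = 1.2000, fail to reject H₀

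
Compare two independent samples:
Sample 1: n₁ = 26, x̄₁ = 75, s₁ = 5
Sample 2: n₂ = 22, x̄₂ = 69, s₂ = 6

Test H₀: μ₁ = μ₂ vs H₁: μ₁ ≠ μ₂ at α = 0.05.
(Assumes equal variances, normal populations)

Pooled variance: s²_p = [25×5² + 21×6²]/(46) = 30.0217
s_p = 5.4792
SE = s_p×√(1/n₁ + 1/n₂) = 5.4792×√(1/26 + 1/22) = 1.5872
t = (x̄₁ - x̄₂)/SE = (75 - 69)/1.5872 = 3.7802
df = 46, t-critical = ±2.013
Decision: reject H₀

Answer: t = 3.7802, reject H₀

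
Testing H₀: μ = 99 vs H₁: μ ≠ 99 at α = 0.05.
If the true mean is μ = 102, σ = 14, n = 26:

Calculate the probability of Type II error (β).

SE = σ/√n = 14/√26 = 2.7456
Critical values: μ₀ ± z_0.025×SE = 99 ± 1.960×2.7456
Acceptance region: (93.6186, 104.3814)
Under H₁ (μ = 102): z_high = (104.3814 - 102)/2.7456 = 0.8674, z_low = (93.6186 - 102)/2.7456 = -3.0527
β = P(not reject | H₁) = Φ(0.8674) - Φ(-3.0527) ≈ 0.8060

Answer: β ≈ 0.8060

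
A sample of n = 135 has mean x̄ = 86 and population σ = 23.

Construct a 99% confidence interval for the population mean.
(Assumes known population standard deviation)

Answer: (80.9008, 91.0992)

Derivation:
Confidence level: 99%, α = 0.01
z_0.005 = 2.576
SE = σ/√n = 23/√135 = 1.9795
Margin of error = 2.576 × 1.9795 = 5.0992
CI: x̄ ± margin = 86 ± 5.0992
CI: (80.9008, 91.0992)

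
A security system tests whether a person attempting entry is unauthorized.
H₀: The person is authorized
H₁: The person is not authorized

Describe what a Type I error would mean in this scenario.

A Type I error (probability α) occurs when we reject a true H₀.
A Type II error (probability β) occurs when we fail to reject a false H₀.

Answer: Denying entry to an authorized person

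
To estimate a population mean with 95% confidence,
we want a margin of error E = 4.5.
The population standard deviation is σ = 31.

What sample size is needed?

Answer: n = 183

Derivation:
z_0.025 = 1.960
n = (z×σ/E)² = (1.960×31/4.5)²
n = 182.3100
Round up: n = 183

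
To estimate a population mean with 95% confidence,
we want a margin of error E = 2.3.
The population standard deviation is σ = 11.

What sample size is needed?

Answer: n = 88

Derivation:
z_0.025 = 1.960
n = (z×σ/E)² = (1.960×11/2.3)²
n = 87.8702
Round up: n = 88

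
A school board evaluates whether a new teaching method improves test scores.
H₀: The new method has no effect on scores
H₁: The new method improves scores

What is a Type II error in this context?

Type I error (α): Rejecting H₀ when H₀ is true
Type II error (β): Failing to reject H₀ when H₁ is true

Answer: Failing to adopt an effective teaching method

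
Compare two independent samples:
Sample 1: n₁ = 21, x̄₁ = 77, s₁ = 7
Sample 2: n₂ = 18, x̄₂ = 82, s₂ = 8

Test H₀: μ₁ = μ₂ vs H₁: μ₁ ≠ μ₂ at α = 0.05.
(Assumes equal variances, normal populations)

Answer: t = -2.0821, reject H₀

Derivation:
Pooled variance: s²_p = [20×7² + 17×8²]/(37) = 55.8919
s_p = 7.4761
SE = s_p×√(1/n₁ + 1/n₂) = 7.4761×√(1/21 + 1/18) = 2.4014
t = (x̄₁ - x̄₂)/SE = (77 - 82)/2.4014 = -2.0821
df = 37, t-critical = ±2.026
Decision: reject H₀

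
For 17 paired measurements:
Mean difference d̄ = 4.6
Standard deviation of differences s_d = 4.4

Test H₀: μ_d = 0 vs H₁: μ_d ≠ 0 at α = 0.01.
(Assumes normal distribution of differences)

df = n - 1 = 16
SE = s_d/√n = 4.4/√17 = 1.0672
t = d̄/SE = 4.6/1.0672 = 4.3103
Critical value: t_{0.005,16} = ±2.921
p-value ≈ 0.0005
Decision: reject H₀

Answer: t = 4.3103, reject H₀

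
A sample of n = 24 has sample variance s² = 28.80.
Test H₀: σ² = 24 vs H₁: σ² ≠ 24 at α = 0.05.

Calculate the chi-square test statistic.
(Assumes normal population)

Answer: χ² = 27.6000, fail to reject H₀

Derivation:
df = n - 1 = 23
χ² = (n-1)s²/σ₀² = 23×28.80/24 = 27.6000
Critical values: χ²_{0.975,23} = 11.689, χ²_{0.025,23} = 38.076
Rejection region: χ² < 11.689 or χ² > 38.076
Decision: fail to reject H₀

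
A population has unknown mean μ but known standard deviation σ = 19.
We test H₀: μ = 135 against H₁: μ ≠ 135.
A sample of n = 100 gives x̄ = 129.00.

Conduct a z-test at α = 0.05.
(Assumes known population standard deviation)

Standard error: SE = σ/√n = 19/√100 = 1.9000
z-statistic: z = (x̄ - μ₀)/SE = (129.00 - 135)/1.9000 = -3.1579
Critical value: ±1.960
p-value = 0.0016
Decision: reject H₀

Answer: z = -3.1579, reject H₀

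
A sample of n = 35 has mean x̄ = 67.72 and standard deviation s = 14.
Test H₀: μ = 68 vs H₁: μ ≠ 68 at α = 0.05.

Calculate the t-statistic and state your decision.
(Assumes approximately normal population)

Answer: t = -0.1183, fail to reject H₀

Derivation:
df = n - 1 = 34
SE = s/√n = 14/√35 = 2.3664
t = (x̄ - μ₀)/SE = (67.72 - 68)/2.3664 = -0.1183
Critical value: t_{0.025,34} = ±2.032
p-value ≈ 0.9065
Decision: fail to reject H₀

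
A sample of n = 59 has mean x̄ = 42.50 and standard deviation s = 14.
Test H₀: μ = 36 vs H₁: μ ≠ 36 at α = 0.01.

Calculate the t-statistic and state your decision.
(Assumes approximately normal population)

Answer: t = 3.5663, reject H₀

Derivation:
df = n - 1 = 58
SE = s/√n = 14/√59 = 1.8226
t = (x̄ - μ₀)/SE = (42.50 - 36)/1.8226 = 3.5663
Critical value: t_{0.005,58} = ±2.663
p-value ≈ 0.0007
Decision: reject H₀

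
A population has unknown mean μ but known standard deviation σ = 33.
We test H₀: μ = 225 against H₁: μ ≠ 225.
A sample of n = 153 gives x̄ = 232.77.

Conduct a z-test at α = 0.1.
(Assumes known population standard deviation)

Answer: z = 2.9124, reject H₀

Derivation:
Standard error: SE = σ/√n = 33/√153 = 2.6679
z-statistic: z = (x̄ - μ₀)/SE = (232.77 - 225)/2.6679 = 2.9124
Critical value: ±1.645
p-value = 0.0036
Decision: reject H₀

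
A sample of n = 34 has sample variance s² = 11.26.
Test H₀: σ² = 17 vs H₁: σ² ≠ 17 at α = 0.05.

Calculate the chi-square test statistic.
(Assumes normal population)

Answer: χ² = 21.8576, fail to reject H₀

Derivation:
df = n - 1 = 33
χ² = (n-1)s²/σ₀² = 33×11.26/17 = 21.8576
Critical values: χ²_{0.975,33} = 19.047, χ²_{0.025,33} = 50.725
Rejection region: χ² < 19.047 or χ² > 50.725
Decision: fail to reject H₀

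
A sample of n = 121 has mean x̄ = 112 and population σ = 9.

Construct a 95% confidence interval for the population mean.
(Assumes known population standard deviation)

Confidence level: 95%, α = 0.05
z_0.025 = 1.960
SE = σ/√n = 9/√121 = 0.8182
Margin of error = 1.960 × 0.8182 = 1.6037
CI: x̄ ± margin = 112 ± 1.6037
CI: (110.3963, 113.6037)

Answer: (110.3963, 113.6037)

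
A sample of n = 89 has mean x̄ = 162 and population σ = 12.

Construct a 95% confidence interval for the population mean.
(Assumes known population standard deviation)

Answer: (159.5069, 164.4931)

Derivation:
Confidence level: 95%, α = 0.05
z_0.025 = 1.960
SE = σ/√n = 12/√89 = 1.2720
Margin of error = 1.960 × 1.2720 = 2.4931
CI: x̄ ± margin = 162 ± 2.4931
CI: (159.5069, 164.4931)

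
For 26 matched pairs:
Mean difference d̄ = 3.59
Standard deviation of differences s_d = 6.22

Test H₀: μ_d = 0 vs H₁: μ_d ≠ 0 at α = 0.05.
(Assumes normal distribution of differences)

df = n - 1 = 25
SE = s_d/√n = 6.22/√26 = 1.2198
t = d̄/SE = 3.59/1.2198 = 2.9431
Critical value: t_{0.025,25} = ±2.060
p-value ≈ 0.0069
Decision: reject H₀

Answer: t = 2.9431, reject H₀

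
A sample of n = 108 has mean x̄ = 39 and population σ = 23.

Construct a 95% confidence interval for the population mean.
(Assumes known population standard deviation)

Confidence level: 95%, α = 0.05
z_0.025 = 1.960
SE = σ/√n = 23/√108 = 2.2132
Margin of error = 1.960 × 2.2132 = 4.3379
CI: x̄ ± margin = 39 ± 4.3379
CI: (34.6621, 43.3379)

Answer: (34.6621, 43.3379)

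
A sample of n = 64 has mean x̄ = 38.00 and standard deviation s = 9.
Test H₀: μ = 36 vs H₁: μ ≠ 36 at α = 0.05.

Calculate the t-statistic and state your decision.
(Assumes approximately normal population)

df = n - 1 = 63
SE = s/√n = 9/√64 = 1.1250
t = (x̄ - μ₀)/SE = (38.00 - 36)/1.1250 = 1.7778
Critical value: t_{0.025,63} = ±1.998
p-value ≈ 0.0803
Decision: fail to reject H₀

Answer: t = 1.7778, fail to reject H₀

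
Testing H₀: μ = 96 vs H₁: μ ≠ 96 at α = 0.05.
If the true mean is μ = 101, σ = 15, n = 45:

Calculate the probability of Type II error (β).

SE = σ/√n = 15/√45 = 2.2361
Critical values: μ₀ ± z_0.025×SE = 96 ± 1.960×2.2361
Acceptance region: (91.6172, 100.3828)
Under H₁ (μ = 101): z_high = (100.3828 - 101)/2.2361 = -0.2760, z_low = (91.6172 - 101)/2.2361 = -4.1961
β = P(not reject | H₁) = Φ(-0.2760) - Φ(-4.1961) ≈ 0.3913

Answer: β ≈ 0.3913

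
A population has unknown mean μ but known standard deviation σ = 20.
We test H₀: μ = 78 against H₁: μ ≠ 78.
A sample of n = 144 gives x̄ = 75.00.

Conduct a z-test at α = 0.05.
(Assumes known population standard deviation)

Answer: z = -1.8000, fail to reject H₀

Derivation:
Standard error: SE = σ/√n = 20/√144 = 1.6667
z-statistic: z = (x̄ - μ₀)/SE = (75.00 - 78)/1.6667 = -1.8000
Critical value: ±1.960
p-value = 0.0719
Decision: fail to reject H₀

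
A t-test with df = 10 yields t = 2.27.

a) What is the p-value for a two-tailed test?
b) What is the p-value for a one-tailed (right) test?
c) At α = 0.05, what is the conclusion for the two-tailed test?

Answer: a) 0.0466, b) 0.0233, c) reject H₀

Derivation:
Using t-distribution with df = 10:
a) Two-tailed: p = 2×P(T > 2.27) = 0.0466
b) One-tailed: p = P(T > 2.27) = 0.0233
c) 0.0466 < 0.05, reject H₀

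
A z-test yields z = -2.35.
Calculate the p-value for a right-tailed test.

Answer: p-value ≈ 0.9906

Derivation:
For z = -2.35:
p = P(Z > -2.35) = 1 - Φ(-2.35) = 0.9906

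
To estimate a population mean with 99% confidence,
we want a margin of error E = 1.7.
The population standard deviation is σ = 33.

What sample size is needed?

z_0.005 = 2.576
n = (z×σ/E)² = (2.576×33/1.7)²
n = 2500.4706
Round up: n = 2501

Answer: n = 2501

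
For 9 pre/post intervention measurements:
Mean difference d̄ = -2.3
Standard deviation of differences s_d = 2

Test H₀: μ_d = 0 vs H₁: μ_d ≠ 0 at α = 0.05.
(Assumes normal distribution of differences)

Answer: t = -3.4498, reject H₀

Derivation:
df = n - 1 = 8
SE = s_d/√n = 2/√9 = 0.6667
t = d̄/SE = -2.3/0.6667 = -3.4498
Critical value: t_{0.025,8} = ±2.306
p-value ≈ 0.0087
Decision: reject H₀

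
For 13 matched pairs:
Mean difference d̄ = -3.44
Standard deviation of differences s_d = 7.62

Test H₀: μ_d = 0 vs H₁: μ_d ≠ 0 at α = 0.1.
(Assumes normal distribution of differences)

df = n - 1 = 12
SE = s_d/√n = 7.62/√13 = 2.1134
t = d̄/SE = -3.44/2.1134 = -1.6277
Critical value: t_{0.05,12} = ±1.782
p-value ≈ 0.1295
Decision: fail to reject H₀

Answer: t = -1.6277, fail to reject H₀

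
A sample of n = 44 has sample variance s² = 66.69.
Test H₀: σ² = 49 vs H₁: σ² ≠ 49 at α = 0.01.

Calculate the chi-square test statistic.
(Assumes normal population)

df = n - 1 = 43
χ² = (n-1)s²/σ₀² = 43×66.69/49 = 58.5239
Critical values: χ²_{0.995,43} = 22.859, χ²_{0.005,43} = 70.616
Rejection region: χ² < 22.859 or χ² > 70.616
Decision: fail to reject H₀

Answer: χ² = 58.5239, fail to reject H₀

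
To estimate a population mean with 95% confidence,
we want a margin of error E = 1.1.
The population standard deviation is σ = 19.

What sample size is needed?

z_0.025 = 1.960
n = (z×σ/E)² = (1.960×19/1.1)²
n = 1146.1302
Round up: n = 1147

Answer: n = 1147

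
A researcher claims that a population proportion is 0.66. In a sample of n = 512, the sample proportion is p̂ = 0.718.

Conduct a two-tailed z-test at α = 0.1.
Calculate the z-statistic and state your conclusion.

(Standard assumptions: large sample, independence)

H₀: p = 0.66, H₁: p ≠ 0.66
Standard error: SE = √(p₀(1-p₀)/n) = √(0.66×0.34/512) = 0.020935
z-statistic: z = (p̂ - p₀)/SE = (0.718 - 0.66)/0.020935 = 2.7705
Critical value: z_0.05 = ±1.645
p-value = 0.0056
Decision: reject H₀ at α = 0.1

Answer: z = 2.7705, reject H₀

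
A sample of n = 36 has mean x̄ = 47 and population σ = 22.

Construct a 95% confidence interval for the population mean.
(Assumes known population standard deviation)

Answer: (39.8133, 54.1867)

Derivation:
Confidence level: 95%, α = 0.05
z_0.025 = 1.960
SE = σ/√n = 22/√36 = 3.6667
Margin of error = 1.960 × 3.6667 = 7.1867
CI: x̄ ± margin = 47 ± 7.1867
CI: (39.8133, 54.1867)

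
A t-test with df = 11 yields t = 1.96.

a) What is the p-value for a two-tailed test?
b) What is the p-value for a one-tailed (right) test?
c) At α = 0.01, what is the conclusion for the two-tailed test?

Using t-distribution with df = 11:
a) Two-tailed: p = 2×P(T > 1.96) = 0.0758
b) One-tailed: p = P(T > 1.96) = 0.0379
c) 0.0758 ≥ 0.01, fail to reject H₀

Answer: a) 0.0758, b) 0.0379, c) fail to reject H₀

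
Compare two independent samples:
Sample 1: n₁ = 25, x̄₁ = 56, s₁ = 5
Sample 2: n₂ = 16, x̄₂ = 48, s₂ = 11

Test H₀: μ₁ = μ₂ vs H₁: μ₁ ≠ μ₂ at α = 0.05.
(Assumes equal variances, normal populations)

Answer: t = 3.1755, reject H₀

Derivation:
Pooled variance: s²_p = [24×5² + 15×11²]/(39) = 61.9231
s_p = 7.8691
SE = s_p×√(1/n₁ + 1/n₂) = 7.8691×√(1/25 + 1/16) = 2.5193
t = (x̄₁ - x̄₂)/SE = (56 - 48)/2.5193 = 3.1755
df = 39, t-critical = ±2.023
Decision: reject H₀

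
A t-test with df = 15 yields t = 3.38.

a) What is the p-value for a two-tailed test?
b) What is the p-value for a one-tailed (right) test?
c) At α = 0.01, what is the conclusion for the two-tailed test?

Answer: a) 0.0041, b) 0.0021, c) reject H₀

Derivation:
Using t-distribution with df = 15:
a) Two-tailed: p = 2×P(T > 3.38) = 0.0041
b) One-tailed: p = P(T > 3.38) = 0.0021
c) 0.0041 < 0.01, reject H₀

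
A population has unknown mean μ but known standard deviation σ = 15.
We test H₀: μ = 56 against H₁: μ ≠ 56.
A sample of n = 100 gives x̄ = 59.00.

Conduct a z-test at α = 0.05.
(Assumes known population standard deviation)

Answer: z = 2.0000, reject H₀

Derivation:
Standard error: SE = σ/√n = 15/√100 = 1.5000
z-statistic: z = (x̄ - μ₀)/SE = (59.00 - 56)/1.5000 = 2.0000
Critical value: ±1.960
p-value = 0.0455
Decision: reject H₀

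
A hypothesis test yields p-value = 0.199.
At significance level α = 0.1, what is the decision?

Compare p-value to α:
0.199 ≥ 0.1
Decision: fail to reject H₀

Answer: fail to reject H₀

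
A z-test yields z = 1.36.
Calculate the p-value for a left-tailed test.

For z = 1.36:
p = P(Z < 1.36) = Φ(1.36) = 0.9131

Answer: p-value ≈ 0.9131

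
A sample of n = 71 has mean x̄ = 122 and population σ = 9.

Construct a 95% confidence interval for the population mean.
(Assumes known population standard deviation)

Confidence level: 95%, α = 0.05
z_0.025 = 1.960
SE = σ/√n = 9/√71 = 1.0681
Margin of error = 1.960 × 1.0681 = 2.0935
CI: x̄ ± margin = 122 ± 2.0935
CI: (119.9065, 124.0935)

Answer: (119.9065, 124.0935)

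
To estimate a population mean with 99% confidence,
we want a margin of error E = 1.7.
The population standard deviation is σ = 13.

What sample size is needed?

Answer: n = 389

Derivation:
z_0.005 = 2.576
n = (z×σ/E)² = (2.576×13/1.7)²
n = 388.0436
Round up: n = 389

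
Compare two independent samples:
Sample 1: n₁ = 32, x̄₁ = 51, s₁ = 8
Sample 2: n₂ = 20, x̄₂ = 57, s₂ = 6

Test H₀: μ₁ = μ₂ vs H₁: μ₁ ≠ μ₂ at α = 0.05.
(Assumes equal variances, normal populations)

Answer: t = -2.8816, reject H₀

Derivation:
Pooled variance: s²_p = [31×8² + 19×6²]/(50) = 53.3600
s_p = 7.3048
SE = s_p×√(1/n₁ + 1/n₂) = 7.3048×√(1/32 + 1/20) = 2.0822
t = (x̄₁ - x̄₂)/SE = (51 - 57)/2.0822 = -2.8816
df = 50, t-critical = ±2.009
Decision: reject H₀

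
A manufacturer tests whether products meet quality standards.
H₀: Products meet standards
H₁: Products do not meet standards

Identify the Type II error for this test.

A Type I error (probability α) occurs when we reject a true H₀.
A Type II error (probability β) occurs when we fail to reject a false H₀.

Answer: Accepting products as meeting standards when they don't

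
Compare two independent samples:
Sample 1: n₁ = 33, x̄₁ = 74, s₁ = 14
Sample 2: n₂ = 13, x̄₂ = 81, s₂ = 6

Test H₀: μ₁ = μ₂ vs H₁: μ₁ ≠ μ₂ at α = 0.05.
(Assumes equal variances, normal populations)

Pooled variance: s²_p = [32×14² + 12×6²]/(44) = 152.3636
s_p = 12.3436
SE = s_p×√(1/n₁ + 1/n₂) = 12.3436×√(1/33 + 1/13) = 4.0420
t = (x̄₁ - x̄₂)/SE = (74 - 81)/4.0420 = -1.7318
df = 44, t-critical = ±2.015
Decision: fail to reject H₀

Answer: t = -1.7318, fail to reject H₀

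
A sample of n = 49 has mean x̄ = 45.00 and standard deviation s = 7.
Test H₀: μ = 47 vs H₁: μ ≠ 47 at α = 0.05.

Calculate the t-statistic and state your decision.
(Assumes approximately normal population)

df = n - 1 = 48
SE = s/√n = 7/√49 = 1.0000
t = (x̄ - μ₀)/SE = (45.00 - 47)/1.0000 = -2.0000
Critical value: t_{0.025,48} = ±2.011
p-value ≈ 0.0512
Decision: fail to reject H₀

Answer: t = -2.0000, fail to reject H₀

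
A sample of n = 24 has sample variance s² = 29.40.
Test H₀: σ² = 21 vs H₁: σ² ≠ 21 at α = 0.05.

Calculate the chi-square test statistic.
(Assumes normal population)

df = n - 1 = 23
χ² = (n-1)s²/σ₀² = 23×29.40/21 = 32.2000
Critical values: χ²_{0.975,23} = 11.689, χ²_{0.025,23} = 38.076
Rejection region: χ² < 11.689 or χ² > 38.076
Decision: fail to reject H₀

Answer: χ² = 32.2000, fail to reject H₀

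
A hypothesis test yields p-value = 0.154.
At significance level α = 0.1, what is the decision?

Compare p-value to α:
0.154 ≥ 0.1
Decision: fail to reject H₀

Answer: fail to reject H₀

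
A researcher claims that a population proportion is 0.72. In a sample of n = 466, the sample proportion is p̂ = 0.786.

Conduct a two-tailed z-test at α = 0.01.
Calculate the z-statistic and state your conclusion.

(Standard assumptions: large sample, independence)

H₀: p = 0.72, H₁: p ≠ 0.72
Standard error: SE = √(p₀(1-p₀)/n) = √(0.72×0.28/466) = 0.020799
z-statistic: z = (p̂ - p₀)/SE = (0.786 - 0.72)/0.020799 = 3.1732
Critical value: z_0.005 = ±2.576
p-value = 0.0015
Decision: reject H₀ at α = 0.01

Answer: z = 3.1732, reject H₀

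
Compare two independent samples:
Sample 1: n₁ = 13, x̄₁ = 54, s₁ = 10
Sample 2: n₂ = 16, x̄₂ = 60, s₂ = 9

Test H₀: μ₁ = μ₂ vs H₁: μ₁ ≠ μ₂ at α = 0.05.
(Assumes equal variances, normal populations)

Answer: t = -1.6990, fail to reject H₀

Derivation:
Pooled variance: s²_p = [12×10² + 15×9²]/(27) = 89.4444
s_p = 9.4575
SE = s_p×√(1/n₁ + 1/n₂) = 9.4575×√(1/13 + 1/16) = 3.5314
t = (x̄₁ - x̄₂)/SE = (54 - 60)/3.5314 = -1.6990
df = 27, t-critical = ±2.052
Decision: fail to reject H₀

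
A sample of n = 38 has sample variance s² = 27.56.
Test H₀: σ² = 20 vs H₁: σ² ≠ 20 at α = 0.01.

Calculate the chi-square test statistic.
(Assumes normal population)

df = n - 1 = 37
χ² = (n-1)s²/σ₀² = 37×27.56/20 = 50.9860
Critical values: χ²_{0.995,37} = 18.586, χ²_{0.005,37} = 62.883
Rejection region: χ² < 18.586 or χ² > 62.883
Decision: fail to reject H₀

Answer: χ² = 50.9860, fail to reject H₀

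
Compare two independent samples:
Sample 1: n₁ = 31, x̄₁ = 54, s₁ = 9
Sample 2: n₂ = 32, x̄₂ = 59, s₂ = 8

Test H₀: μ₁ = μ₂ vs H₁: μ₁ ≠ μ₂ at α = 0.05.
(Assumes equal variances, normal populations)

Answer: t = -2.3324, reject H₀

Derivation:
Pooled variance: s²_p = [30×9² + 31×8²]/(61) = 72.3607
s_p = 8.5065
SE = s_p×√(1/n₁ + 1/n₂) = 8.5065×√(1/31 + 1/32) = 2.1437
t = (x̄₁ - x̄₂)/SE = (54 - 59)/2.1437 = -2.3324
df = 61, t-critical = ±2.000
Decision: reject H₀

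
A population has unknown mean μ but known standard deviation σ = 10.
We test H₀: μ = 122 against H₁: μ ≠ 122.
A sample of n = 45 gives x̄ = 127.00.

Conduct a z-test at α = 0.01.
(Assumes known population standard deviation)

Answer: z = 3.3541, reject H₀

Derivation:
Standard error: SE = σ/√n = 10/√45 = 1.4907
z-statistic: z = (x̄ - μ₀)/SE = (127.00 - 122)/1.4907 = 3.3541
Critical value: ±2.576
p-value = 0.0008
Decision: reject H₀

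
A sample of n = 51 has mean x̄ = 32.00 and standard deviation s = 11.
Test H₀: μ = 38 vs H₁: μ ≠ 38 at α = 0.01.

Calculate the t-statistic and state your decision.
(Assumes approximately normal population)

Answer: t = -3.8953, reject H₀

Derivation:
df = n - 1 = 50
SE = s/√n = 11/√51 = 1.5403
t = (x̄ - μ₀)/SE = (32.00 - 38)/1.5403 = -3.8953
Critical value: t_{0.005,50} = ±2.678
p-value ≈ 0.0003
Decision: reject H₀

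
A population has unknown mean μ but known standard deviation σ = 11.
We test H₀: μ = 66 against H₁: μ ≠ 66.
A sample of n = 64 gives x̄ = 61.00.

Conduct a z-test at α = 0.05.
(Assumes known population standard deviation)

Standard error: SE = σ/√n = 11/√64 = 1.3750
z-statistic: z = (x̄ - μ₀)/SE = (61.00 - 66)/1.3750 = -3.6364
Critical value: ±1.960
p-value = 0.0003
Decision: reject H₀

Answer: z = -3.6364, reject H₀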